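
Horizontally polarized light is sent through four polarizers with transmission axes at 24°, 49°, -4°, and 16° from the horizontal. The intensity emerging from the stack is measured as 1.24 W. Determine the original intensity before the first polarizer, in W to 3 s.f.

I₀ ≈ 5.66 W

I₁ = I₀ cos²(24° − 0°) = I₀ cos²(24°) = 0.8346 I₀.
I₂ = I₁ cos²(49° − 24°) = 0.8346 I₀ · cos²(25°) = 0.6855 I₀.
I₃ = I₂ cos²(-4° − 49°) = 0.6855 I₀ · cos²(53°) = 0.2483 I₀.
I₄ = I₃ cos²(16° + 4°) = 0.2483 I₀ · cos²(20°) = 0.2192 I₀.
So 1.24 W = 0.2192 I₀, giving I₀ = 1.24/0.2192 = 5.656 W.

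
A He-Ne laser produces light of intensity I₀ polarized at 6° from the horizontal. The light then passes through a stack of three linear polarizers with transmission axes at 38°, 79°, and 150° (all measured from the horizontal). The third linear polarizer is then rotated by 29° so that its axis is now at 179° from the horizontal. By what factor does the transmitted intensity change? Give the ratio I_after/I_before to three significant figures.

I_new/I_old ≈ 0.284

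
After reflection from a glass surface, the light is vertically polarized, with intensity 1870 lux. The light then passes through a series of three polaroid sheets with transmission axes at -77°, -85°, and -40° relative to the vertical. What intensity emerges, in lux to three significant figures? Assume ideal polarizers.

I ≈ 46.4 lux

By Malus's law, I₁ = 1870 lux · cos²(77°) = 94.63 lux.
I₂ = I₁ · cos²(8°) = 94.63 · 0.9806 = 92.79 lux.
I₃ = I₂ · cos²(45°) = 92.79 · 0.5 = 46.4 lux.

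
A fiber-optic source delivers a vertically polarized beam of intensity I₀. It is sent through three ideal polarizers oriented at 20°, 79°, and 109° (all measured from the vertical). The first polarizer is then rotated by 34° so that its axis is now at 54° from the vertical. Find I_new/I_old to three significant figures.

I_new/I_old ≈ 1.21

Before rotation:
By Malus's law, I₁ = I₀ cos²(20° − 0°) = I₀ cos²(20°) = 0.883 I₀.
I₂ = I₁ cos²(79° − 20°) = 0.883 I₀ · cos²(59°) = 0.2342 I₀.
I₃ = I₂ cos²(109° − 79°) = 0.2342 I₀ · cos²(30°) = 0.1757 I₀.
After rotation:
I₁ = I₀ cos²(54° − 0°) = I₀ cos²(54°) = 0.3455 I₀.
I₂ = I₁ cos²(79° − 54°) = 0.3455 I₀ · cos²(25°) = 0.2838 I₀.
I₃ = I₂ cos²(109° − 79°) = 0.2838 I₀ · cos²(30°) = 0.2128 I₀.
Ratio = 0.2128 / 0.1757 = 1.212.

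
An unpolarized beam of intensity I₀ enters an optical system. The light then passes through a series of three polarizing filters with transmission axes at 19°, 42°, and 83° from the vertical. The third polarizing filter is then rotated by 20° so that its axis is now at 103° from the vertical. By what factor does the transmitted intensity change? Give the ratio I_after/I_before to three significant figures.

Before rotation:
Unpolarized light through the first polarizer → I₁ = ½ I₀, now polarized at 19°.
I₂ = I₁ cos²(42° − 19°) = 0.5 I₀ · cos²(23°) = 0.4237 I₀.
I₃ = I₂ cos²(83° − 42°) = 0.4237 I₀ · cos²(41°) = 0.2413 I₀.
After rotation:
Unpolarized light through the first polarizer → I₁ = ½ I₀, now polarized at 19°.
I₂ = I₁ cos²(42° − 19°) = 0.5 I₀ · cos²(23°) = 0.4237 I₀.
I₃ = I₂ cos²(103° − 42°) = 0.4237 I₀ · cos²(61°) = 0.09958 I₀.
Ratio = 0.09958 / 0.2413 = 0.4127.

I_new/I_old ≈ 0.413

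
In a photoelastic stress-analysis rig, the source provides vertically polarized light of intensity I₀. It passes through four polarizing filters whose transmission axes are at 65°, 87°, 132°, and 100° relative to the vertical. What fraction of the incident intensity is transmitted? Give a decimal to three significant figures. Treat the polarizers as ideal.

I₁ = I₀ cos²(65° − 0°) = I₀ cos²(65°) = 0.1786 I₀.
I₂ = I₁ cos²(87° − 65°) = 0.1786 I₀ · cos²(22°) = 0.1535 I₀.
I₃ = I₂ cos²(132° − 87°) = 0.1535 I₀ · cos²(45°) = 0.07677 I₀.
I₄ = I₃ cos²(100° − 132°) = 0.07677 I₀ · cos²(32°) = 0.05521 I₀.
Transmitted fraction = 0.05521.

≈ 0.0552 I₀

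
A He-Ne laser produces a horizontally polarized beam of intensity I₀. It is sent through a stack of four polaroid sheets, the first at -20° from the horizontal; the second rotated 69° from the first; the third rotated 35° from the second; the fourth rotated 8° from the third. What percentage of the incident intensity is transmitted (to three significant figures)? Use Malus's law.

≈ 7.46%

By Malus's law, I₁ = I₀ cos²(-20° − 0°) = I₀ cos²(20°) = 0.883 I₀.
I₂ = I₁ cos²(69°) = 0.883 · 0.1284 I₀ = 0.1134 I₀.
I₃ = I₂ cos²(35°) = 0.1134 · 0.671 I₀ = 0.0761 I₀.
I₄ = I₃ cos²(8°) = 0.0761 · 0.9806 I₀ = 0.07462 I₀.
That is 7.462% of the incident intensity.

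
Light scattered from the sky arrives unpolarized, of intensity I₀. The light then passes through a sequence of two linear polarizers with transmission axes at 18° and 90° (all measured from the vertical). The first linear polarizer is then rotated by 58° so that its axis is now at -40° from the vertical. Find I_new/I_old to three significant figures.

Before rotation:
Unpolarized light through the first polarizer → I₁ = ½ I₀, now polarized at 18°.
I₂ = I₁ cos²(90° − 18°) = 0.5 I₀ · cos²(72°) = 0.04775 I₀.
After rotation:
Unpolarized light through the first polarizer → I₁ = ½ I₀, now polarized at -40°.
Angle between axes 1 and 2: 50°. I₂ = 0.5 I₀ · cos²(50°) = 0.2066 I₀.
Ratio = 0.2066 / 0.04775 = 4.327.

I_new/I_old ≈ 4.33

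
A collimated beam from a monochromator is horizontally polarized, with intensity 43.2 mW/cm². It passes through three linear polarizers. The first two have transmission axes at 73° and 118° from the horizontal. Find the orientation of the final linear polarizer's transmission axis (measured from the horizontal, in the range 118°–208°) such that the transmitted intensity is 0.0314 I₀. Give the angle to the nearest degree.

θ ≈ 149°

I₁ = I₀ cos²(73° − 0°) = I₀ cos²(73°) = 0.08548 I₀.
I₂ = I₁ cos²(118° − 73°) = 0.08548 I₀ · cos²(45°) = 0.04274 I₀.
Need I₃/I₀ = 0.0314, so cos²(θ − 118°) = 0.0314 / 0.04274 = 0.7347.
θ − 118° = arccos(√0.7347) = 31.0°, giving θ ≈ 118 + 31.0 = 149.0°.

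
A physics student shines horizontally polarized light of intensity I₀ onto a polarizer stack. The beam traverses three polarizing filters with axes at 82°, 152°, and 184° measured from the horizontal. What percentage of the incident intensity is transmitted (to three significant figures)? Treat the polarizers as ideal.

≈ 0.163%

I₁ = I₀ cos²(82° − 0°) = I₀ cos²(82°) = 0.01937 I₀.
I₂ = I₁ cos²(152° − 82°) = 0.01937 I₀ · cos²(70°) = 0.002266 I₀.
I₃ = I₂ cos²(184° − 152°) = 0.002266 I₀ · cos²(32°) = 0.00163 I₀.
That is 0.163% of the incident intensity.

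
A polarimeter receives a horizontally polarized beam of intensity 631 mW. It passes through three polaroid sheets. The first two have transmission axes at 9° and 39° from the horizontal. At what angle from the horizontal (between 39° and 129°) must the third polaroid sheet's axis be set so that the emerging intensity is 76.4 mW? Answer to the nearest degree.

θ ≈ 105°

By Malus's law, I₁ = I₀ cos²(9° − 0°) = I₀ cos²(9°) = 0.9755 I₀.
I₂ = I₁ cos²(39° − 9°) = 0.9755 I₀ · cos²(30°) = 0.7316 I₀.
Target fraction: 76.4 / 631 mW = 0.1211 of I₀.
Need I₃/I₀ = 0.1211, so cos²(θ − 39°) = 0.1211 / 0.7316 = 0.1655.
θ − 39° = arccos(√0.1655) = 66.0°, giving θ ≈ 39 + 66.0 = 105.0°.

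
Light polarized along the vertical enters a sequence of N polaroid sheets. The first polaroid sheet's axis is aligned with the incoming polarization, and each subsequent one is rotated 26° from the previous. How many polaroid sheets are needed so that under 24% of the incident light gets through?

First polarizer is aligned with the polarization: full transmission.
Each further stage multiplies by cos²(26°) = 0.8078.
After N polarizers: T = 0.8078^(N−1). Require T < 0.24 ⇒ N−1 > ln(0.24)/ln(0.8078) = 6.69, so N−1 ≥ 7 and N = 8.
Check: N=8 gives T = 0.2245 < 0.24; N=7 gives T = 0.2779.

N = 8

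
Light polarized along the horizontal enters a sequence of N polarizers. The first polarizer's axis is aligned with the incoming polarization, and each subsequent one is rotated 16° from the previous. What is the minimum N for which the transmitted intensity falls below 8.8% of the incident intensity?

First polarizer is aligned with the polarization: full transmission.
Each further stage multiplies by cos²(16°) = 0.924.
After N polarizers: T = 0.924^(N−1). Require T < 0.088 ⇒ N−1 > ln(0.088)/ln(0.924) = 30.76, so N−1 ≥ 31 and N = 32.
Check: N=32 gives T = 0.08633 < 0.088; N=31 gives T = 0.09343.

N = 32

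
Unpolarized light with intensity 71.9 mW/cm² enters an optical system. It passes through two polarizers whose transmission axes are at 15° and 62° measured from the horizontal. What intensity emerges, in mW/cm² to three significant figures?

I ≈ 16.7 mW/cm²

Unpolarized light through the first polarizer → I₁ = 71.9 mW/cm²/2 = 35.95 mW/cm², polarized at 15°.
I₂ = I₁ · cos²(47°) = 35.95 · 0.4651 = 16.72 mW/cm².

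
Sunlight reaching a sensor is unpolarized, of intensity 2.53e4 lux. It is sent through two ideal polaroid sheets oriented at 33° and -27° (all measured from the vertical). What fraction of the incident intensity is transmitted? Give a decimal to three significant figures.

I/I₀ ≈ 0.125

Unpolarized light through the first polarizer → I₁ = 2.53e4 lux/2 = 1.265e+04 lux, polarized at 33°.
I₂ = I₁ · cos²(60°) = 1.265e+04 · 0.25 = 3163 lux.
Transmitted fraction = 0.125.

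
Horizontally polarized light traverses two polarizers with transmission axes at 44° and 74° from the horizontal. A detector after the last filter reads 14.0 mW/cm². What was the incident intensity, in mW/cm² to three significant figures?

By Malus's law, I₁ = I₀ cos²(44° − 0°) = I₀ cos²(44°) = 0.5174 I₀.
I₂ = I₁ cos²(74° − 44°) = 0.5174 I₀ · cos²(30°) = 0.3881 I₀.
So 14.0 mW/cm² = 0.3881 I₀, giving I₀ = 14.0/0.3881 = 36.07 mW/cm².

I₀ ≈ 36.1 mW/cm²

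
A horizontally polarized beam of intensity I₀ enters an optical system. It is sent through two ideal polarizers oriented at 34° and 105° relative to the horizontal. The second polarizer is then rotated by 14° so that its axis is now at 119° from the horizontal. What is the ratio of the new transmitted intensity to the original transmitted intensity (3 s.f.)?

Before rotation:
I₁ = I₀ cos²(34° − 0°) = I₀ cos²(34°) = 0.6873 I₀.
I₂ = I₁ cos²(105° − 34°) = 0.6873 I₀ · cos²(71°) = 0.07285 I₀.
After rotation:
I₁ = I₀ cos²(34° − 0°) = I₀ cos²(34°) = 0.6873 I₀.
I₂ = I₁ cos²(119° − 34°) = 0.6873 I₀ · cos²(85°) = 0.005221 I₀.
Ratio = 0.005221 / 0.07285 = 0.07167.

I_new/I_old ≈ 0.0717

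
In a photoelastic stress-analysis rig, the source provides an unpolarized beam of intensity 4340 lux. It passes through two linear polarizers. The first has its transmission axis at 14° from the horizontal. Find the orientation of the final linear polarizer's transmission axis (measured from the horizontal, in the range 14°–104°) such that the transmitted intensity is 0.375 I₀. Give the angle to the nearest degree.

Unpolarized light through the first polarizer → I₁ = ½ I₀, now polarized at 14°.
Need I₂/I₀ = 0.375, so cos²(θ − 14°) = 0.375 / 0.5 = 0.75.
θ − 14° = arccos(√0.75) = 30.0°, giving θ ≈ 14 + 30.0 = 44.0°.

θ ≈ 44°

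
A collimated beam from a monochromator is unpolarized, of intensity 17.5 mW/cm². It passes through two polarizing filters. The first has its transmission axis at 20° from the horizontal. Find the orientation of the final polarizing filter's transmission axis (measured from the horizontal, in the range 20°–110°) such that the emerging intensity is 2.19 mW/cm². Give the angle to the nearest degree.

θ ≈ 80°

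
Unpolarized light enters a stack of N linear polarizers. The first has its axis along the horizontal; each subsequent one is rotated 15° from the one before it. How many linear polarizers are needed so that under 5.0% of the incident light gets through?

N = 35

First polarizer halves the unpolarized light: factor 1/2.
Each further stage multiplies by cos²(15°) = 0.933.
After N polarizers: T = 0.5·0.933^(N−1). Require T < 0.050 ⇒ N−1 > ln(0.050/0.5)/ln(0.933) = 33.21, so N−1 ≥ 34 and N = 35.
Check: N=35 gives T = 0.04733 < 0.050; N=34 gives T = 0.05073.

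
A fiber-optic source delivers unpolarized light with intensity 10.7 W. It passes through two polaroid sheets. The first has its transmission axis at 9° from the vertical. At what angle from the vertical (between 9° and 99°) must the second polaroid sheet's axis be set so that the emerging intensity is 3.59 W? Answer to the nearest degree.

θ ≈ 44°

Unpolarized light through the first polarizer → I₁ = ½ I₀, now polarized at 9°.
Target fraction: 3.59 / 10.7 W = 0.3355 of I₀.
Need I₂/I₀ = 0.3355, so cos²(θ − 9°) = 0.3355 / 0.5 = 0.671.
θ − 9° = arccos(√0.671) = 35.0°, giving θ ≈ 9 + 35.0 = 44.0°.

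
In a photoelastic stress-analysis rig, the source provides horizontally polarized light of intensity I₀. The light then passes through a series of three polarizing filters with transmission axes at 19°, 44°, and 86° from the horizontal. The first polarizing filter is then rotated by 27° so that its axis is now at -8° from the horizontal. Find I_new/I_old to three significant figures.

Before rotation:
I₁ = I₀ cos²(19° − 0°) = I₀ cos²(19°) = 0.894 I₀.
I₂ = I₁ cos²(44° − 19°) = 0.894 I₀ · cos²(25°) = 0.7343 I₀.
I₃ = I₂ cos²(86° − 44°) = 0.7343 I₀ · cos²(42°) = 0.4055 I₀.
After rotation:
I₁ = I₀ cos²(-8° − 0°) = I₀ cos²(8°) = 0.9806 I₀.
I₂ = I₁ cos²(44° + 8°) = 0.9806 I₀ · cos²(52°) = 0.3717 I₀.
I₃ = I₂ cos²(86° − 44°) = 0.3717 I₀ · cos²(42°) = 0.2053 I₀.
Ratio = 0.2053 / 0.4055 = 0.5062.

I_new/I_old ≈ 0.506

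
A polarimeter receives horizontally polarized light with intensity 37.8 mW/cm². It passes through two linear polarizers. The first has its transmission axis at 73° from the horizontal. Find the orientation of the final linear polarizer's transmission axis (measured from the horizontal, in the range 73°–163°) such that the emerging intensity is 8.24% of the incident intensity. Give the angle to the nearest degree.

θ ≈ 84°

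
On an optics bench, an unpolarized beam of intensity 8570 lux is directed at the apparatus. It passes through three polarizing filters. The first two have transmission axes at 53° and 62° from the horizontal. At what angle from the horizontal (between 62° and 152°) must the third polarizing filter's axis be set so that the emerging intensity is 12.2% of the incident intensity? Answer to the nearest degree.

Unpolarized light through the first polarizer → I₁ = ½ I₀, now polarized at 53°.
I₂ = I₁ cos²(62° − 53°) = 0.5 I₀ · cos²(9°) = 0.4878 I₀.
Need I₃/I₀ = 0.122, so cos²(θ − 62°) = 0.122 / 0.4878 = 0.2501.
θ − 62° = arccos(√0.2501) = 60.0°, giving θ ≈ 62 + 60.0 = 122.0°.

θ ≈ 122°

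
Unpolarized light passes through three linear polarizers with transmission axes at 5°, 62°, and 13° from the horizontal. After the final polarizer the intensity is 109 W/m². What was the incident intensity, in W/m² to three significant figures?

Unpolarized light through the first polarizer → I₁ = ½ I₀, now polarized at 5°.
I₂ = I₁ cos²(62° − 5°) = 0.5 I₀ · cos²(57°) = 0.1483 I₀.
I₃ = I₂ cos²(13° − 62°) = 0.1483 I₀ · cos²(49°) = 0.06384 I₀.
So 109 W/m² = 0.06384 I₀, giving I₀ = 109/0.06384 = 1707 W/m².

I₀ ≈ 1710 W/m²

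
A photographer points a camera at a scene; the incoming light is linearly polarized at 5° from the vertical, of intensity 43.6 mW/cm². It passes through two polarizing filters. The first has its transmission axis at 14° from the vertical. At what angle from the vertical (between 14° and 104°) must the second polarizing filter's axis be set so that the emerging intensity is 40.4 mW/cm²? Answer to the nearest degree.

θ ≈ 27°

By Malus's law, I₁ = I₀ cos²(14° − 5°) = I₀ cos²(9°) = 0.9755 I₀.
Target fraction: 40.4 / 43.6 mW/cm² = 0.9266 of I₀.
Need I₂/I₀ = 0.9266, so cos²(θ − 14°) = 0.9266 / 0.9755 = 0.9498.
θ − 14° = arccos(√0.9498) = 12.9°, giving θ ≈ 14 + 12.9 = 26.9°.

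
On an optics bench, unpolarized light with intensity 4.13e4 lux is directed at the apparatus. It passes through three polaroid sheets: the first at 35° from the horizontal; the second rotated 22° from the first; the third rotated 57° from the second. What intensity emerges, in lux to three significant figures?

Unpolarized light through the first polarizer → I₁ = 4.13e4 lux/2 = 2.065e+04 lux, polarized at 35°.
I₂ = I₁ · cos²(22°) = 2.065e+04 · 0.8597 = 1.775e+04 lux.
I₃ = I₂ · cos²(57°) = 1.775e+04 · 0.2966 = 5266 lux.

I ≈ 5270 lux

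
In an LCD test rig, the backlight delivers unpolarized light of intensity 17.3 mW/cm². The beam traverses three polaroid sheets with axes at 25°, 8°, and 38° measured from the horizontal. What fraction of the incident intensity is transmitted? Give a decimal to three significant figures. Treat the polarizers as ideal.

Unpolarized light through the first polarizer → I₁ = 17.3 mW/cm²/2 = 8.65 mW/cm², polarized at 25°.
I₂ = I₁ · cos²(17°) = 8.65 · 0.9145 = 7.911 mW/cm².
I₃ = I₂ · cos²(30°) = 7.911 · 0.75 = 5.933 mW/cm².
Transmitted fraction = 0.3429.

I/I₀ ≈ 0.343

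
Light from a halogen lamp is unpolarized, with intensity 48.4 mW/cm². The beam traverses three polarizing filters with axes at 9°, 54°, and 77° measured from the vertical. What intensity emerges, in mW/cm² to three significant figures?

Unpolarized light through the first polarizer → I₁ = 48.4 mW/cm²/2 = 24.2 mW/cm², polarized at 9°.
I₂ = I₁ · cos²(45°) = 24.2 · 0.5 = 12.1 mW/cm².
I₃ = I₂ · cos²(23°) = 12.1 · 0.8473 = 10.25 mW/cm².

I ≈ 10.3 mW/cm²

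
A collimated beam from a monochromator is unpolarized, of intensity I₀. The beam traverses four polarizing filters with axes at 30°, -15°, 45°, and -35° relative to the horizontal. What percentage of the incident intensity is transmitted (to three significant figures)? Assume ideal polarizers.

≈ 0.188%

Unpolarized light through the first polarizer → I₁ = ½ I₀, now polarized at 30°.
I₂ = I₁ cos²(-15° − 30°) = 0.5 I₀ · cos²(45°) = 0.25 I₀.
I₃ = I₂ cos²(45° + 15°) = 0.25 I₀ · cos²(60°) = 0.0625 I₀.
I₄ = I₃ cos²(-35° − 45°) = 0.0625 I₀ · cos²(80°) = 0.001885 I₀.
That is 0.1885% of the incident intensity.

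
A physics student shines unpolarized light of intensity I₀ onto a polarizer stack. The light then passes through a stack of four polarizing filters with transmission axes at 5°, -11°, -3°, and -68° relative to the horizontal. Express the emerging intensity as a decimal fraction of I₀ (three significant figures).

≈ 0.0809 I₀

Unpolarized light through the first polarizer → I₁ = ½ I₀, now polarized at 5°.
I₂ = I₁ cos²(-11° − 5°) = 0.5 I₀ · cos²(16°) = 0.462 I₀.
I₃ = I₂ cos²(-3° + 11°) = 0.462 I₀ · cos²(8°) = 0.4531 I₀.
I₄ = I₃ cos²(-68° + 3°) = 0.4531 I₀ · cos²(65°) = 0.08092 I₀.
Transmitted fraction = 0.08092.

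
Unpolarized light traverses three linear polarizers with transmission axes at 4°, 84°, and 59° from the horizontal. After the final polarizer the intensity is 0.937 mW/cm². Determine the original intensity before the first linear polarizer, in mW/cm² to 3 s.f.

Unpolarized light through the first polarizer → I₁ = ½ I₀, now polarized at 4°.
I₂ = I₁ cos²(84° − 4°) = 0.5 I₀ · cos²(80°) = 0.01508 I₀.
I₃ = I₂ cos²(59° − 84°) = 0.01508 I₀ · cos²(25°) = 0.01238 I₀.
So 0.937 mW/cm² = 0.01238 I₀, giving I₀ = 0.937/0.01238 = 75.66 mW/cm².

I₀ ≈ 75.7 mW/cm²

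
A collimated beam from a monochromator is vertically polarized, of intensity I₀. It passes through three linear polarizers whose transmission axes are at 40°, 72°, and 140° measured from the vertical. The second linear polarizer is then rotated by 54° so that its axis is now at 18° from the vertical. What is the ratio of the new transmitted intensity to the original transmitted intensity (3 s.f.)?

Before rotation:
I₁ = I₀ cos²(40° − 0°) = I₀ cos²(40°) = 0.5868 I₀.
I₂ = I₁ cos²(72° − 40°) = 0.5868 I₀ · cos²(32°) = 0.422 I₀.
I₃ = I₂ cos²(140° − 72°) = 0.422 I₀ · cos²(68°) = 0.05922 I₀.
After rotation:
I₁ = I₀ cos²(40° − 0°) = I₀ cos²(40°) = 0.5868 I₀.
I₂ = I₁ cos²(18° − 40°) = 0.5868 I₀ · cos²(22°) = 0.5045 I₀.
Angle between axes 2 and 3: 58°. I₃ = 0.5045 I₀ · cos²(58°) = 0.1417 I₀.
Ratio = 0.1417 / 0.05922 = 2.392.

I_new/I_old ≈ 2.39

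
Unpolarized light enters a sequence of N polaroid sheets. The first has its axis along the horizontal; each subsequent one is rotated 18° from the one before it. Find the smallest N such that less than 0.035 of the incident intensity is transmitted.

First polarizer halves the unpolarized light: factor 1/2.
Each further stage multiplies by cos²(18°) = 0.9045.
After N polarizers: T = 0.5·0.9045^(N−1). Require T < 0.035 ⇒ N−1 > ln(0.035/0.5)/ln(0.9045) = 26.50, so N−1 ≥ 27 and N = 28.
Check: N=28 gives T = 0.03327 < 0.035; N=27 gives T = 0.03679.

N = 28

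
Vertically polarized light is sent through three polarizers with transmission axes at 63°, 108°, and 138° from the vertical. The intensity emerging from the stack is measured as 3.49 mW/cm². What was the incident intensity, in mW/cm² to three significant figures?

I₁ = I₀ cos²(63° − 0°) = I₀ cos²(63°) = 0.2061 I₀.
I₂ = I₁ cos²(108° − 63°) = 0.2061 I₀ · cos²(45°) = 0.1031 I₀.
I₃ = I₂ cos²(138° − 108°) = 0.1031 I₀ · cos²(30°) = 0.07729 I₀.
So 3.49 mW/cm² = 0.07729 I₀, giving I₀ = 3.49/0.07729 = 45.15 mW/cm².

I₀ ≈ 45.2 mW/cm²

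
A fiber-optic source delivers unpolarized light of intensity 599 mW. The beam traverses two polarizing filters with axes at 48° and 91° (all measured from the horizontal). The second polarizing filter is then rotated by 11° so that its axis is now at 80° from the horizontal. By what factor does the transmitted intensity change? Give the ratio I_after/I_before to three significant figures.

I_new/I_old ≈ 1.34

Before rotation:
Unpolarized light through the first polarizer → I₁ = ½ I₀, now polarized at 48°.
I₂ = I₁ cos²(91° − 48°) = 0.5 I₀ · cos²(43°) = 0.2674 I₀.
After rotation:
Unpolarized light through the first polarizer → I₁ = ½ I₀, now polarized at 48°.
I₂ = I₁ cos²(80° − 48°) = 0.5 I₀ · cos²(32°) = 0.3596 I₀.
Ratio = 0.3596 / 0.2674 = 1.345.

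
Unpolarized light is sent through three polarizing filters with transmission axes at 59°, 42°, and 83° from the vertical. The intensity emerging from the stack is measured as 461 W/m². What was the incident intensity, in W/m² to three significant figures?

Unpolarized light through the first polarizer → I₁ = ½ I₀, now polarized at 59°.
I₂ = I₁ cos²(42° − 59°) = 0.5 I₀ · cos²(17°) = 0.4573 I₀.
I₃ = I₂ cos²(83° − 42°) = 0.4573 I₀ · cos²(41°) = 0.2604 I₀.
So 461 W/m² = 0.2604 I₀, giving I₀ = 461/0.2604 = 1770 W/m².

I₀ ≈ 1770 W/m²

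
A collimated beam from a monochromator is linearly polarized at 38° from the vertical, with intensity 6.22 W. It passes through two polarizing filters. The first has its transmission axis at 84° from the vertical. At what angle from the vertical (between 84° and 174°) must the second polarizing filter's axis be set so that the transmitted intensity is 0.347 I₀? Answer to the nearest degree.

By Malus's law, I₁ = I₀ cos²(84° − 38°) = I₀ cos²(46°) = 0.4826 I₀.
Need I₂/I₀ = 0.347, so cos²(θ − 84°) = 0.347 / 0.4826 = 0.7191.
θ − 84° = arccos(√0.7191) = 32.0°, giving θ ≈ 84 + 32.0 = 116.0°.

θ ≈ 116°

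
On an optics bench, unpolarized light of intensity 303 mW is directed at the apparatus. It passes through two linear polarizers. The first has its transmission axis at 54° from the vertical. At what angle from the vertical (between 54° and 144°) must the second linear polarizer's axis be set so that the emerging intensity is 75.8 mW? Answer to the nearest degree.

Unpolarized light through the first polarizer → I₁ = ½ I₀, now polarized at 54°.
Target fraction: 75.8 / 303 mW = 0.2502 of I₀.
Need I₂/I₀ = 0.2502, so cos²(θ − 54°) = 0.2502 / 0.5 = 0.5003.
θ − 54° = arccos(√0.5003) = 45.0°, giving θ ≈ 54 + 45.0 = 99.0°.

θ ≈ 99°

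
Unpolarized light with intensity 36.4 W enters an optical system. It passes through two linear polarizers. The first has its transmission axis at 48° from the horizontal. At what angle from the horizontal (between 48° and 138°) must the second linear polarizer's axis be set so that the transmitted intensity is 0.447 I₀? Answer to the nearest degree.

Unpolarized light through the first polarizer → I₁ = ½ I₀, now polarized at 48°.
Need I₂/I₀ = 0.447, so cos²(θ − 48°) = 0.447 / 0.5 = 0.894.
θ − 48° = arccos(√0.894) = 19.0°, giving θ ≈ 48 + 19.0 = 67.0°.

θ ≈ 67°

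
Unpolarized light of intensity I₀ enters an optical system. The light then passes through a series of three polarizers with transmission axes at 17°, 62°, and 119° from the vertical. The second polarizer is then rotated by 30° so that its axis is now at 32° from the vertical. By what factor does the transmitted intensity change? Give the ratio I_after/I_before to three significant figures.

Before rotation:
Unpolarized light through the first polarizer → I₁ = ½ I₀, now polarized at 17°.
I₂ = I₁ cos²(62° − 17°) = 0.5 I₀ · cos²(45°) = 0.25 I₀.
I₃ = I₂ cos²(119° − 62°) = 0.25 I₀ · cos²(57°) = 0.07416 I₀.
After rotation:
Unpolarized light through the first polarizer → I₁ = ½ I₀, now polarized at 17°.
I₂ = I₁ cos²(32° − 17°) = 0.5 I₀ · cos²(15°) = 0.4665 I₀.
I₃ = I₂ cos²(119° − 32°) = 0.4665 I₀ · cos²(87°) = 0.001278 I₀.
Ratio = 0.001278 / 0.07416 = 0.01723.

I_new/I_old ≈ 0.0172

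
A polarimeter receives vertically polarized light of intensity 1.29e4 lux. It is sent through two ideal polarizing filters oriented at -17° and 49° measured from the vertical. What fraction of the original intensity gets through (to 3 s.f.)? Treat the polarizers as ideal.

I₁ = 1.29e4 lux · cos²(17°) = 1.18e+04 lux.
I₂ = I₁ · cos²(66°) = 1.18e+04 · 0.1654 = 1952 lux.
Transmitted fraction = 0.1513.

I/I₀ ≈ 0.151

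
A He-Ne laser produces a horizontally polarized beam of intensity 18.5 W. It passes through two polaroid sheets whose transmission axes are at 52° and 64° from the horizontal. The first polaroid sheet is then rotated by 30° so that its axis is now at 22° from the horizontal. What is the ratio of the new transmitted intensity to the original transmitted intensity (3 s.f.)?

Before rotation:
By Malus's law, I₁ = I₀ cos²(52° − 0°) = I₀ cos²(52°) = 0.379 I₀.
I₂ = I₁ cos²(64° − 52°) = 0.379 I₀ · cos²(12°) = 0.3627 I₀.
After rotation:
I₁ = I₀ cos²(22° − 0°) = I₀ cos²(22°) = 0.8597 I₀.
I₂ = I₁ cos²(64° − 22°) = 0.8597 I₀ · cos²(42°) = 0.4748 I₀.
Ratio = 0.4748 / 0.3627 = 1.309.

I_new/I_old ≈ 1.31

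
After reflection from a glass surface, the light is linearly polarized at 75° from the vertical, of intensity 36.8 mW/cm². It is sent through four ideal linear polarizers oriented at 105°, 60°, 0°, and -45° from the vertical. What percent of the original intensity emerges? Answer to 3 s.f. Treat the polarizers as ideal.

≈ 4.69%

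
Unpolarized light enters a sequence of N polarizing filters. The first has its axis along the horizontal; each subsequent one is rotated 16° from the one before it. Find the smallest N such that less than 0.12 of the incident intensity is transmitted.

N = 20

First polarizer halves the unpolarized light: factor 1/2.
Each further stage multiplies by cos²(16°) = 0.924.
After N polarizers: T = 0.5·0.924^(N−1). Require T < 0.12 ⇒ N−1 > ln(0.12/0.5)/ln(0.924) = 18.06, so N−1 ≥ 19 and N = 20.
Check: N=20 gives T = 0.1114 < 0.12; N=19 gives T = 0.1206.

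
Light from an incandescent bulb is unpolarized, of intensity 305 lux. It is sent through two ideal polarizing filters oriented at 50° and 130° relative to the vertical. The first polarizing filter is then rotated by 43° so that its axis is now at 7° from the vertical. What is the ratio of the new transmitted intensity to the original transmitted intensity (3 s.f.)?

I_new/I_old ≈ 9.84

Before rotation:
Unpolarized light through the first polarizer → I₁ = ½ I₀, now polarized at 50°.
I₂ = I₁ cos²(130° − 50°) = 0.5 I₀ · cos²(80°) = 0.01508 I₀.
After rotation:
Unpolarized light through the first polarizer → I₁ = ½ I₀, now polarized at 7°.
Angle between axes 1 and 2: 57°. I₂ = 0.5 I₀ · cos²(57°) = 0.1483 I₀.
Ratio = 0.1483 / 0.01508 = 9.837.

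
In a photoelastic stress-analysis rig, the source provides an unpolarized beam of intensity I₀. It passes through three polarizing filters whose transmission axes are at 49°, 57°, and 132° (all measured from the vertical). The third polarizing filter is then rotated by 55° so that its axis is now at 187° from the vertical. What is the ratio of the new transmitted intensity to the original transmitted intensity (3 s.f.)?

I_new/I_old ≈ 6.17

Before rotation:
Unpolarized light through the first polarizer → I₁ = ½ I₀, now polarized at 49°.
I₂ = I₁ cos²(57° − 49°) = 0.5 I₀ · cos²(8°) = 0.4903 I₀.
I₃ = I₂ cos²(132° − 57°) = 0.4903 I₀ · cos²(75°) = 0.03284 I₀.
After rotation:
Unpolarized light through the first polarizer → I₁ = ½ I₀, now polarized at 49°.
I₂ = I₁ cos²(57° − 49°) = 0.5 I₀ · cos²(8°) = 0.4903 I₀.
Angle between axes 2 and 3: 50°. I₃ = 0.4903 I₀ · cos²(50°) = 0.2026 I₀.
Ratio = 0.2026 / 0.03284 = 6.168.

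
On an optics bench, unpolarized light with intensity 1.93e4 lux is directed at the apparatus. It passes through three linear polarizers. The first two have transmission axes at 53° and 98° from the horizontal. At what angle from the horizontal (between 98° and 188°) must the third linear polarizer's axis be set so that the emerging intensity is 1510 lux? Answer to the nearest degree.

θ ≈ 154°

Unpolarized light through the first polarizer → I₁ = ½ I₀, now polarized at 53°.
I₂ = I₁ cos²(98° − 53°) = 0.5 I₀ · cos²(45°) = 0.25 I₀.
Target fraction: 1510 / 1.93e4 lux = 0.07824 of I₀.
Need I₃/I₀ = 0.07824, so cos²(θ − 98°) = 0.07824 / 0.25 = 0.313.
θ − 98° = arccos(√0.313) = 56.0°, giving θ ≈ 98 + 56.0 = 154.0°.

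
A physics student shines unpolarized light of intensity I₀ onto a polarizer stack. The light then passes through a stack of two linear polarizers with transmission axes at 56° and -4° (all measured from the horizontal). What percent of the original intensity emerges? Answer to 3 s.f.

Unpolarized light through the first polarizer → I₁ = ½ I₀, now polarized at 56°.
I₂ = I₁ cos²(-4° − 56°) = 0.5 I₀ · cos²(60°) = 0.125 I₀.
That is 12.5% of the incident intensity.

≈ 12.5%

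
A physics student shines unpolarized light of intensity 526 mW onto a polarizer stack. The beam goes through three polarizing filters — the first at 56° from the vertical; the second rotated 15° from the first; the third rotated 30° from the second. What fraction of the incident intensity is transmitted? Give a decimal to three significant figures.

I/I₀ ≈ 0.350

Unpolarized light through the first polarizer → I₁ = 526 mW/2 = 263 mW, polarized at 56°.
I₂ = I₁ · cos²(15°) = 263 · 0.933 = 245.4 mW.
I₃ = I₂ · cos²(30°) = 245.4 · 0.75 = 184 mW.
Transmitted fraction = 0.3499.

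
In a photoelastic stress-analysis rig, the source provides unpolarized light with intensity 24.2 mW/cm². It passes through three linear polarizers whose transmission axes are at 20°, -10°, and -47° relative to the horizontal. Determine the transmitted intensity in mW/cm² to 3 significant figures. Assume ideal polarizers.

Unpolarized light through the first polarizer → I₁ = 24.2 mW/cm²/2 = 12.1 mW/cm², polarized at 20°.
I₂ = I₁ · cos²(30°) = 12.1 · 0.75 = 9.075 mW/cm².
I₃ = I₂ · cos²(37°) = 9.075 · 0.6378 = 5.788 mW/cm².

I ≈ 5.79 mW/cm²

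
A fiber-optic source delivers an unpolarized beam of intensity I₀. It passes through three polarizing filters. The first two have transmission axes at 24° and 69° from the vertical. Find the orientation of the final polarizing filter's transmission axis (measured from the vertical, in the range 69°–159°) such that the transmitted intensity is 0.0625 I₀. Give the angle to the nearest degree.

θ ≈ 129°

Unpolarized light through the first polarizer → I₁ = ½ I₀, now polarized at 24°.
I₂ = I₁ cos²(69° − 24°) = 0.5 I₀ · cos²(45°) = 0.25 I₀.
Need I₃/I₀ = 0.0625, so cos²(θ − 69°) = 0.0625 / 0.25 = 0.25.
θ − 69° = arccos(√0.25) = 60.0°, giving θ ≈ 69 + 60.0 = 129.0°.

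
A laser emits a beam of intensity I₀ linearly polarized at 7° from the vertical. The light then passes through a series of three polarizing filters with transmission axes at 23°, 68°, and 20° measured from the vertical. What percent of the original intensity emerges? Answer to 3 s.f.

By Malus's law, I₁ = I₀ cos²(23° − 7°) = I₀ cos²(16°) = 0.924 I₀.
I₂ = I₁ cos²(68° − 23°) = 0.924 I₀ · cos²(45°) = 0.462 I₀.
I₃ = I₂ cos²(20° − 68°) = 0.462 I₀ · cos²(48°) = 0.2069 I₀.
That is 20.69% of the incident intensity.

≈ 20.7%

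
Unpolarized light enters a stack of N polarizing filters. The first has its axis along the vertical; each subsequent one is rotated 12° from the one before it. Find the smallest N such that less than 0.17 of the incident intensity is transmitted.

N = 26

First polarizer halves the unpolarized light: factor 1/2.
Each further stage multiplies by cos²(12°) = 0.9568.
After N polarizers: T = 0.5·0.9568^(N−1). Require T < 0.17 ⇒ N−1 > ln(0.17/0.5)/ln(0.9568) = 24.41, so N−1 ≥ 25 and N = 26.
Check: N=26 gives T = 0.1656 < 0.17; N=25 gives T = 0.1731.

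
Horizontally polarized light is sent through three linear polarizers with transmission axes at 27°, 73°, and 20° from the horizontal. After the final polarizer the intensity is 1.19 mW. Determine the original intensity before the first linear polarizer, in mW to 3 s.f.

I₁ = I₀ cos²(27° − 0°) = I₀ cos²(27°) = 0.7939 I₀.
I₂ = I₁ cos²(73° − 27°) = 0.7939 I₀ · cos²(46°) = 0.3831 I₀.
I₃ = I₂ cos²(20° − 73°) = 0.3831 I₀ · cos²(53°) = 0.1387 I₀.
So 1.19 mW = 0.1387 I₀, giving I₀ = 1.19/0.1387 = 8.577 mW.

I₀ ≈ 8.58 mW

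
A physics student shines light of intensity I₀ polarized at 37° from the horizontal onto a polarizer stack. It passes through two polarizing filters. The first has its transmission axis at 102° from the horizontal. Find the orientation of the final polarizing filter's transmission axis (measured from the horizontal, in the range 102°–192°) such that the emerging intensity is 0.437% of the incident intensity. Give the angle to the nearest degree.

I₁ = I₀ cos²(102° − 37°) = I₀ cos²(65°) = 0.1786 I₀.
Need I₂/I₀ = 0.00437, so cos²(θ − 102°) = 0.00437 / 0.1786 = 0.02447.
θ − 102° = arccos(√0.02447) = 81.0°, giving θ ≈ 102 + 81.0 = 183.0°.

θ ≈ 183°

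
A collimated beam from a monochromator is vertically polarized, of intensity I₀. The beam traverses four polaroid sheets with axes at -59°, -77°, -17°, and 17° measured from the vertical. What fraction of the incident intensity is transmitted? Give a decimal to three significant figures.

≈ 0.0412 I₀

By Malus's law, I₁ = I₀ cos²(-59° − 0°) = I₀ cos²(59°) = 0.2653 I₀.
I₂ = I₁ cos²(-77° + 59°) = 0.2653 I₀ · cos²(18°) = 0.2399 I₀.
I₃ = I₂ cos²(-17° + 77°) = 0.2399 I₀ · cos²(60°) = 0.05998 I₀.
I₄ = I₃ cos²(17° + 17°) = 0.05998 I₀ · cos²(34°) = 0.04123 I₀.
Transmitted fraction = 0.04123.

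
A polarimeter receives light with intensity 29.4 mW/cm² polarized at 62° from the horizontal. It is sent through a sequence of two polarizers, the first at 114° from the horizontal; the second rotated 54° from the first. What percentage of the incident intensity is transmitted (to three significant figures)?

I₁ = 29.4 mW/cm² · cos²(52°) = 11.14 mW/cm².
I₂ = I₁ · cos²(54°) = 11.14 · 0.3455 = 3.85 mW/cm².
That is 13.1% of the incident intensity.

≈ 13.1%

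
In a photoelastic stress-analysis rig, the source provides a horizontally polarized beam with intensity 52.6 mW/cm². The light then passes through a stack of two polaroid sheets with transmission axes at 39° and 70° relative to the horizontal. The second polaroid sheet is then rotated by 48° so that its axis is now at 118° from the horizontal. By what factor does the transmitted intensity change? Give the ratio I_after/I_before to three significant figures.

I_new/I_old ≈ 0.0496

Before rotation:
I₁ = I₀ cos²(39° − 0°) = I₀ cos²(39°) = 0.604 I₀.
I₂ = I₁ cos²(70° − 39°) = 0.604 I₀ · cos²(31°) = 0.4437 I₀.
After rotation:
I₁ = I₀ cos²(39° − 0°) = I₀ cos²(39°) = 0.604 I₀.
I₂ = I₁ cos²(118° − 39°) = 0.604 I₀ · cos²(79°) = 0.02199 I₀.
Ratio = 0.02199 / 0.4437 = 0.04955.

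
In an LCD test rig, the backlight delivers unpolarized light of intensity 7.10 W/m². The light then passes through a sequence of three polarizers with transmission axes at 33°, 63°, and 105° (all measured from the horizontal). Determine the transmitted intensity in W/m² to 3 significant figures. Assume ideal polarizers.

I ≈ 1.47 W/m²

Unpolarized light through the first polarizer → I₁ = 7.10 W/m²/2 = 3.55 W/m², polarized at 33°.
I₂ = I₁ · cos²(30°) = 3.55 · 0.75 = 2.663 W/m².
I₃ = I₂ · cos²(42°) = 2.663 · 0.5523 = 1.47 W/m².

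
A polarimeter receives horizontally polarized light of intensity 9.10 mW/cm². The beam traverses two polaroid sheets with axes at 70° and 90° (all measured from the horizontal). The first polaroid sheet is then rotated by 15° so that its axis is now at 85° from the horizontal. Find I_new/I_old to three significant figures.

Before rotation:
By Malus's law, I₁ = I₀ cos²(70° − 0°) = I₀ cos²(70°) = 0.117 I₀.
I₂ = I₁ cos²(90° − 70°) = 0.117 I₀ · cos²(20°) = 0.1033 I₀.
After rotation:
I₁ = I₀ cos²(85° − 0°) = I₀ cos²(85°) = 0.007596 I₀.
I₂ = I₁ cos²(90° − 85°) = 0.007596 I₀ · cos²(5°) = 0.007538 I₀.
Ratio = 0.007538 / 0.1033 = 0.07298.

I_new/I_old ≈ 0.0730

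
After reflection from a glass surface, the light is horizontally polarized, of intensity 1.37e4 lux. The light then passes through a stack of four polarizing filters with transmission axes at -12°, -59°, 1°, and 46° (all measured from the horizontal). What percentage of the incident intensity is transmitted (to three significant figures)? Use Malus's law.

By Malus's law, I₁ = 1.37e4 lux · cos²(12°) = 1.311e+04 lux.
I₂ = I₁ · cos²(47°) = 1.311e+04 · 0.4651 = 6097 lux.
I₃ = I₂ · cos²(60°) = 6097 · 0.25 = 1524 lux.
I₄ = I₃ · cos²(45°) = 1524 · 0.5 = 762.1 lux.
That is 5.563% of the incident intensity.

≈ 5.56%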